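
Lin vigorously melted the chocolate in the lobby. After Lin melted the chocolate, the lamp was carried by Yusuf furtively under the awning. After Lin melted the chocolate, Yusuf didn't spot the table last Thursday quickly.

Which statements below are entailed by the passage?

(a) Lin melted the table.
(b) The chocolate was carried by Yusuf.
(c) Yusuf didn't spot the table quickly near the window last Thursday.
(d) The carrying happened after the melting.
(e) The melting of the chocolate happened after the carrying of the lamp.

(c), (d)

(a) Not entailed — Lin melted the chocolate, not the table; the table belongs to the spotting event.
(b) Not entailed — Yusuf carried the lamp, not the chocolate; the chocolate belongs to the melting event.
(c) Entailed — under negation, adding a further restriction is entailed: if no such spotting event occurred, none occurred near the window either.
(d) Entailed — the narrative places the melting before the carrying.
(e) Not entailed — the narrative places the melting before the carrying, not after.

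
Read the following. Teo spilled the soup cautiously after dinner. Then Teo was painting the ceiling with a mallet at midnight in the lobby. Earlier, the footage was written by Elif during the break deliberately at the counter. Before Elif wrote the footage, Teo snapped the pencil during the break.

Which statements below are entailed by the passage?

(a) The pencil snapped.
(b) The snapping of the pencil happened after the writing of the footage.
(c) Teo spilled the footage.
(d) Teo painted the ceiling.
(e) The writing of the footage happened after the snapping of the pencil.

(a) Entailed — 'Teo snapped the pencil' is causative; it entails the inchoative 'the pencil snapped'.
(b) Not entailed — the narrative places the snapping before the writing, not after.
(c) Not entailed — Teo spilled the soup, not the footage; the footage belongs to the writing event.
(d) Not entailed — 'was painting' is progressive on an accomplishment; it does not entail the completed 'painted'.
(e) Entailed — the narrative places the snapping before the writing.

(a), (e)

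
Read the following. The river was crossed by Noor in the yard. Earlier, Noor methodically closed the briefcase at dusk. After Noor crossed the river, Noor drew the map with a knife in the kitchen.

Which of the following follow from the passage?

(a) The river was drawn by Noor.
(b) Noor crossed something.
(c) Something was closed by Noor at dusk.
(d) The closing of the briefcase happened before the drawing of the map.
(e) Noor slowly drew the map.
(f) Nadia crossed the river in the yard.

(a) Not entailed — Noor drew the map, not the river; the river belongs to the crossing event.
(b) Entailed — every conjunct here is already in the original crossing event.
(c) Entailed — this follows by dropping conjuncts from the closing event's description.
(d) Entailed — the narrative places the closing before the drawing.
(e) Not entailed — 'slowly' adds information not in the original event.
(f) Not entailed — the passage has Noor crossing the river, not Nadia.

(b), (c), (d)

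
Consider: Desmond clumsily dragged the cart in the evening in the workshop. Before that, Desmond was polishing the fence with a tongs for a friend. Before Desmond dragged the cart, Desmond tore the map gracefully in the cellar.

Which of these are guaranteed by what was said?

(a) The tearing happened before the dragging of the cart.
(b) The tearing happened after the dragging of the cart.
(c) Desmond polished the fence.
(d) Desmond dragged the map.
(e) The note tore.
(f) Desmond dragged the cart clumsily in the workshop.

(a) Entailed — the narrative places the tearing before the dragging.
(b) Not entailed — the narrative places the tearing before the dragging, not after.
(c) Entailed — 'polish' is an activity; 'was polishing' entails that some polishing happened, so 'polished' holds.
(d) Not entailed — Desmond dragged the cart, not the map; the map belongs to the tearing event.
(e) Not entailed — the map is what tore, not the note.
(f) Entailed — the original entails any weakening of itself; this just drops 'in the evening'.

(a), (c), (f)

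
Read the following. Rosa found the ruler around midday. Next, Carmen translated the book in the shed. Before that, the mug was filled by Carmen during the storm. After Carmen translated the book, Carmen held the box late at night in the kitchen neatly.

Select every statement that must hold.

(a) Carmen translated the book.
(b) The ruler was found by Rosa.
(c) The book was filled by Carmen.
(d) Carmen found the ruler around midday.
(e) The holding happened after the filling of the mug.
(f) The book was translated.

(a) Entailed — the original entails any weakening of itself; this just drops 'in the shed'.
(b) Entailed — dropping 'around midday' leaves a sub-description the original still satisfies.
(c) Not entailed — Carmen filled the mug, not the book; the book belongs to the translating event.
(d) Not entailed — the passage has Rosa finding the ruler, not Carmen.
(e) Entailed — the narrative places the filling before the holding.
(f) Entailed — dropping 'in the shed' and generalizing the agent leaves a sub-description the original still satisfies.

(a), (b), (e), (f)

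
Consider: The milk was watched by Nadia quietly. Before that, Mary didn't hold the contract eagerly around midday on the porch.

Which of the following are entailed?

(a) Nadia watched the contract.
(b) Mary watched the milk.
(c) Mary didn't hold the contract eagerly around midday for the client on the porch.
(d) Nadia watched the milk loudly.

(c)

(a) Not entailed — Nadia watched the milk, not the contract; the contract belongs to the holding event.
(b) Not entailed — the passage has Nadia watching the milk, not Mary.
(c) Entailed — under negation, adding a further restriction is entailed: if no such holding event occurred, none occurred for the client either.
(d) Not entailed — 'loudly' adds a manner not in (and inconsistent with) the original.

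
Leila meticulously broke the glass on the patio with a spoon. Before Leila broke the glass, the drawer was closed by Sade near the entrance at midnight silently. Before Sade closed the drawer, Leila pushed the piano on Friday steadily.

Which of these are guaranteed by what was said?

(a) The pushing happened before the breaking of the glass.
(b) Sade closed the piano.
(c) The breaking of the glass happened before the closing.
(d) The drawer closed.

(a), (d)

(a) Entailed — the narrative places the pushing before the breaking.
(b) Not entailed — Sade closed the drawer, not the piano; the piano belongs to the pushing event.
(c) Not entailed — the narrative places the closing before the breaking, not after.
(d) Entailed — 'Sade closed the drawer' is causative; it entails the inchoative 'the drawer closed'.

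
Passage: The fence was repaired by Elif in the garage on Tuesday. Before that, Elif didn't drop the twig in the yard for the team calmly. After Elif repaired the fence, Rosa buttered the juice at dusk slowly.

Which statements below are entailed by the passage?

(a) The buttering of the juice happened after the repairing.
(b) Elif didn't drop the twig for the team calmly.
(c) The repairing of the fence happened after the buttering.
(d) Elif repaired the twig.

(a) Entailed — the narrative places the repairing before the buttering.
(b) Not entailed — dropping 'in the yard' under negation is not valid — the original leaves open that Elif dropped the twig some other way.
(c) Not entailed — the narrative places the repairing before the buttering, not after.
(d) Not entailed — Elif repaired the fence, not the twig; the twig belongs to the dropping event.

(a)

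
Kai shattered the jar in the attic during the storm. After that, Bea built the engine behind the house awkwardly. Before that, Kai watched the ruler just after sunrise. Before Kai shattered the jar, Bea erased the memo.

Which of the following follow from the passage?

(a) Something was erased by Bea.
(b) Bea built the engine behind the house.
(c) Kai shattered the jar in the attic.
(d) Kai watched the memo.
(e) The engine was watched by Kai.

(a), (b), (c)

(a) Entailed — generalizing the patient leaves a sub-description the original still satisfies.
(b) Entailed — every conjunct here is already in the original building event.
(c) Entailed — the original entails any weakening of itself; this just drops 'during the storm'.
(d) Not entailed — Kai watched the ruler, not the memo; the memo belongs to the erasing event.
(e) Not entailed — Kai watched the ruler, not the engine; the engine belongs to the building event.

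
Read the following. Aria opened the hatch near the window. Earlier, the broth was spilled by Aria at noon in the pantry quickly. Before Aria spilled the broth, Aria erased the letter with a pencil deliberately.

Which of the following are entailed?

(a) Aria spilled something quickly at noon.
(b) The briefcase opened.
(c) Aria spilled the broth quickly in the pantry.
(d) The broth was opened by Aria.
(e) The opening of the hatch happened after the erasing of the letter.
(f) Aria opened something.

(a), (c), (e), (f)

(a) Entailed — the original entails any weakening of itself; this just drops 'in the pantry' and generalizes the patient.
(b) Not entailed — the hatch is what opened, not the briefcase.
(c) Entailed — the original entails any weakening of itself; this just drops 'at noon'.
(d) Not entailed — Aria opened the hatch, not the broth; the broth belongs to the spilling event.
(e) Entailed — the narrative places the erasing before the opening.
(f) Entailed — every conjunct here is already in the original opening event.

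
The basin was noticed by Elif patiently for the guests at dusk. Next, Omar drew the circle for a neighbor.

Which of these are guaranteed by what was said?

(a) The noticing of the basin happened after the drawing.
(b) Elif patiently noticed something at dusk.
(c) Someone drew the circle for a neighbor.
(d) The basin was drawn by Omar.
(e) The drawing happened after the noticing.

(b), (c), (e)

(a) Not entailed — the narrative places the noticing before the drawing, not after.
(b) Entailed — this follows by dropping conjuncts from the noticing event's description.
(c) Entailed — generalizing the agent leaves a sub-description the original still satisfies.
(d) Not entailed — Omar drew the circle, not the basin; the basin belongs to the noticing event.
(e) Entailed — the narrative places the noticing before the drawing.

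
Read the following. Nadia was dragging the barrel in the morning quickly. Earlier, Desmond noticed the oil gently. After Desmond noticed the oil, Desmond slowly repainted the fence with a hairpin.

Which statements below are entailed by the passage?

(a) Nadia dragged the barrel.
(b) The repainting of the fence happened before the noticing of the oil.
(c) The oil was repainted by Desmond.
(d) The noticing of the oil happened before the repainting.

(a), (d)

(a) Entailed — 'drag' is an activity; 'was dragging' entails that some dragging happened, so 'dragged' holds.
(b) Not entailed — the narrative places the noticing before the repainting, not after.
(c) Not entailed — Desmond repainted the fence, not the oil; the oil belongs to the noticing event.
(d) Entailed — the narrative places the noticing before the repainting.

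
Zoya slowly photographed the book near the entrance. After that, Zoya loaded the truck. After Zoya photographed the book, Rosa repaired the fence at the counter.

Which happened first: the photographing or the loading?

The connectives place the photographing before the loading.

the photographing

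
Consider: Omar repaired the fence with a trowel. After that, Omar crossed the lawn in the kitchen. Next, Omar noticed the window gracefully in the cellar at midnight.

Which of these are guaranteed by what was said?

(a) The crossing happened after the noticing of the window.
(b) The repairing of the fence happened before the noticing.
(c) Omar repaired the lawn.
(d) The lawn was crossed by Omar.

(a) Not entailed — the narrative places the crossing before the noticing, not after.
(b) Entailed — the narrative places the repairing before the noticing.
(c) Not entailed — Omar repaired the fence, not the lawn; the lawn belongs to the crossing event.
(d) Entailed — every conjunct here is already in the original crossing event.

(b), (d)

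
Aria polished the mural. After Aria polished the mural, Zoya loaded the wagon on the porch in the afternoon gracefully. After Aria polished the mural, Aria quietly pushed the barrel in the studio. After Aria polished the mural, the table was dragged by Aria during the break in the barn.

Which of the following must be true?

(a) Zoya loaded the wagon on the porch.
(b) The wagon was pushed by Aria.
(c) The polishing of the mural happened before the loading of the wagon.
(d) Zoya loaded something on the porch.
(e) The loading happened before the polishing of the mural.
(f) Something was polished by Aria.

(a), (c), (d), (f)

(a) Entailed — every conjunct here is already in the original loading event.
(b) Not entailed — Aria pushed the barrel, not the wagon; the wagon belongs to the loading event.
(c) Entailed — the narrative places the polishing before the loading.
(d) Entailed — this follows by dropping conjuncts from the loading event's description.
(e) Not entailed — the narrative places the polishing before the loading, not after.
(f) Entailed — the original entails any weakening of itself; this just generalizes the patient.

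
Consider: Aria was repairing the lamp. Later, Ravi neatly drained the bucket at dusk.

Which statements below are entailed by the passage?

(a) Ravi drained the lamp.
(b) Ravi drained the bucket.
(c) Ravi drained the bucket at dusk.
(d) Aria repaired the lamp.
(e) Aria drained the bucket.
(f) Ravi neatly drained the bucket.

(b), (c), (f)

(a) Not entailed — Ravi drained the bucket, not the lamp; the lamp belongs to the repairing event.
(b) Entailed — dropping 'neatly', 'at dusk' leaves a sub-description the original still satisfies.
(c) Entailed — dropping 'neatly' leaves a sub-description the original still satisfies.
(d) Not entailed — 'was repairing' is progressive on an accomplishment; it does not entail the completed 'repaired'.
(e) Not entailed — the passage has Ravi draining the bucket, not Aria.
(f) Entailed — this follows by dropping conjuncts from the draining event's description.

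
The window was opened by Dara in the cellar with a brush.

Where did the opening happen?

'in the cellar' marks the location of the opening event.

in the cellar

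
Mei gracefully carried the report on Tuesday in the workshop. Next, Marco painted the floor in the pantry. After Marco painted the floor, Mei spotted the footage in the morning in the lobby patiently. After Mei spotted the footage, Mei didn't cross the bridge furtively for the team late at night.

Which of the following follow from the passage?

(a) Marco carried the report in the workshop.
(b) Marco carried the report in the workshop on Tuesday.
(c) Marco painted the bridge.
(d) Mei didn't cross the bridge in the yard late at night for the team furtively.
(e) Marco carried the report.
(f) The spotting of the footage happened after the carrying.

(d), (f)

(a) Not entailed — the passage has Mei carrying the report, not Marco.
(b) Not entailed — the passage has Mei carrying the report, not Marco.
(c) Not entailed — Marco painted the floor, not the bridge; the bridge belongs to the crossing event.
(d) Entailed — under negation, adding a further restriction is entailed: if no such crossing event occurred, none occurred in the yard either.
(e) Not entailed — the passage has Mei carrying the report, not Marco.
(f) Entailed — the narrative places the carrying before the spotting.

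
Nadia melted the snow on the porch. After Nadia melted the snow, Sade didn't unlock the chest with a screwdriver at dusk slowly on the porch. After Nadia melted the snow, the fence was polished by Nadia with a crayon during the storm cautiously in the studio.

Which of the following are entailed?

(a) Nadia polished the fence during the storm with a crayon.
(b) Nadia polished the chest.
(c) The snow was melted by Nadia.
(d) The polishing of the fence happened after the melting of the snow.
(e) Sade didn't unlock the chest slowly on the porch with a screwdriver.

(a) Entailed — this follows by dropping conjuncts from the polishing event's description.
(b) Not entailed — Nadia polished the fence, not the chest; the chest belongs to the unlocking event.
(c) Entailed — every conjunct here is already in the original melting event.
(d) Entailed — the narrative places the melting before the polishing.
(e) Not entailed — dropping 'at dusk' under negation is not valid — the original leaves open that Sade unlocked the chest some other way.

(a), (c), (d)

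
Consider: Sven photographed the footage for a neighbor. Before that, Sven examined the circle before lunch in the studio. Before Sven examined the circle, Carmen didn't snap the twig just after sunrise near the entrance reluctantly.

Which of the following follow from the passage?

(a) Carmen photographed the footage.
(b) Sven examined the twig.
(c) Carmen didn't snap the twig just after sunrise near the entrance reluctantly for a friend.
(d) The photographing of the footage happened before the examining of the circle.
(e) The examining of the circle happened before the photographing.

(a) Not entailed — the passage has Sven photographing the footage, not Carmen.
(b) Not entailed — Sven examined the circle, not the twig; the twig belongs to the snapping event.
(c) Entailed — under negation, adding a further restriction is entailed: if no such snapping event occurred, none occurred for a friend either.
(d) Not entailed — the narrative places the examining before the photographing, not after.
(e) Entailed — the narrative places the examining before the photographing.

(c), (e)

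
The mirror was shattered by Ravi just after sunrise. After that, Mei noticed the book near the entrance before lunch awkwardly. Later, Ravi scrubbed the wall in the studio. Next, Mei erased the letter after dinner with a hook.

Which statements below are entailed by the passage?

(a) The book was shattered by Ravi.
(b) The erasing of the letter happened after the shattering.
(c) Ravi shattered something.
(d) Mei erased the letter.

(a) Not entailed — Ravi shattered the mirror, not the book; the book belongs to the noticing event.
(b) Entailed — the narrative places the shattering before the erasing.
(c) Entailed — this follows by dropping conjuncts from the shattering event's description.
(d) Entailed — every conjunct here is already in the original erasing event.

(b), (c), (d)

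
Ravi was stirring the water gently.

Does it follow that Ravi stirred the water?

'stir' is atelic; if Ravi was stirring the water, then Ravi stirred the water (for some time).

yes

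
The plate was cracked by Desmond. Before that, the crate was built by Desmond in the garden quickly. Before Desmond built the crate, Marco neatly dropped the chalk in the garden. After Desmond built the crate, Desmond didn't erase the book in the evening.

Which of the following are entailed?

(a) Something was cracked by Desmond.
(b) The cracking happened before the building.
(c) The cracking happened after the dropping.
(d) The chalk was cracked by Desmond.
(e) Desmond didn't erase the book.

(a) Entailed — this follows by dropping conjuncts from the cracking event's description.
(b) Not entailed — the narrative places the building before the cracking, not after.
(c) Entailed — the narrative places the dropping before the cracking.
(d) Not entailed — Desmond cracked the plate, not the chalk; the chalk belongs to the dropping event.
(e) Not entailed — dropping 'in the evening' under negation is not valid — the original leaves open that Desmond erased the book some other way.

(a), (c)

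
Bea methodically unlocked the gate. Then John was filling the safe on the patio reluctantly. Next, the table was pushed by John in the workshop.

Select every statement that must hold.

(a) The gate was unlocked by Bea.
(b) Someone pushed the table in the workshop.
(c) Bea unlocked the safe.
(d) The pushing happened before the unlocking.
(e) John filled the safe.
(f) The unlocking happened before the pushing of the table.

(a), (b), (f)

(a) Entailed — every conjunct here is already in the original unlocking event.
(b) Entailed — generalizing the agent leaves a sub-description the original still satisfies.
(c) Not entailed — Bea unlocked the gate, not the safe; the safe belongs to the filling event.
(d) Not entailed — the narrative places the unlocking before the pushing, not after.
(e) Not entailed — 'was filling' is progressive on an accomplishment; it does not entail the completed 'filled'.
(f) Entailed — the narrative places the unlocking before the pushing.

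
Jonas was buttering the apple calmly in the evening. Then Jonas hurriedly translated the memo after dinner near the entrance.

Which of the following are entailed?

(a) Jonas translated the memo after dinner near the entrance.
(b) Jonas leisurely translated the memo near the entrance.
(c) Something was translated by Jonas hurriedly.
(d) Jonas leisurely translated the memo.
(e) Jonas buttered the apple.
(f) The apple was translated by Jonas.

(a) Entailed — every conjunct here is already in the original translating event.
(b) Not entailed — 'leisurely' adds a manner not in (and inconsistent with) the original.
(c) Entailed — the original entails any weakening of itself; this just drops 'after dinner', 'near the entrance' and generalizes the patient.
(d) Not entailed — 'leisurely' adds a manner not in (and inconsistent with) the original.
(e) Not entailed — 'was buttering' is progressive on an accomplishment; it does not entail the completed 'buttered'.
(f) Not entailed — Jonas translated the memo, not the apple; the apple belongs to the buttering event.

(a), (c)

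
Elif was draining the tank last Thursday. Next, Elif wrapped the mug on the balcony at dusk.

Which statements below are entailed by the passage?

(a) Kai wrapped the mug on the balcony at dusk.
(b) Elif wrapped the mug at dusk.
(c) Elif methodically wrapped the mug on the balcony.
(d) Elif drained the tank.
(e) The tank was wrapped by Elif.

(b)

(a) Not entailed — the passage has Elif wrapping the mug, not Kai.
(b) Entailed — the original entails any weakening of itself; this just drops 'on the balcony'.
(c) Not entailed — 'methodically' adds information not in the original event.
(d) Not entailed — 'was draining' is progressive on an accomplishment; it does not entail the completed 'drained'.
(e) Not entailed — Elif wrapped the mug, not the tank; the tank belongs to the draining event.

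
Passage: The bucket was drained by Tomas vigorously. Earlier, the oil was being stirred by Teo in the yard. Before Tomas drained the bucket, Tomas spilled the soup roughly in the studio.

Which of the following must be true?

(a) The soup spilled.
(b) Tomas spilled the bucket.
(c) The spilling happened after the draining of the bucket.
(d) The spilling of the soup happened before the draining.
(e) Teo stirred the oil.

(a), (d), (e)

(a) Entailed — 'Tomas spilled the soup' is causative; it entails the inchoative 'the soup spilled'.
(b) Not entailed — Tomas spilled the soup, not the bucket; the bucket belongs to the draining event.
(c) Not entailed — the narrative places the spilling before the draining, not after.
(d) Entailed — the narrative places the spilling before the draining.
(e) Entailed — 'stir' is an activity; 'was stirring' entails that some stirring happened, so 'stirred' holds.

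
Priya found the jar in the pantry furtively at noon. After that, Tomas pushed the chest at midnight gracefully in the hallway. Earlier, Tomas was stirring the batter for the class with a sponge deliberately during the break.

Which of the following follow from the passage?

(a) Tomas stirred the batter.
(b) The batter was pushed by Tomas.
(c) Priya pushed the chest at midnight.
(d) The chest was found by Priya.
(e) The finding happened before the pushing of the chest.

(a) Entailed — 'stir' is an activity; 'was stirring' entails that some stirring happened, so 'stirred' holds.
(b) Not entailed — Tomas pushed the chest, not the batter; the batter belongs to the stirring event.
(c) Not entailed — the passage has Tomas pushing the chest, not Priya.
(d) Not entailed — Priya found the jar, not the chest; the chest belongs to the pushing event.
(e) Entailed — the narrative places the finding before the pushing.

(a), (e)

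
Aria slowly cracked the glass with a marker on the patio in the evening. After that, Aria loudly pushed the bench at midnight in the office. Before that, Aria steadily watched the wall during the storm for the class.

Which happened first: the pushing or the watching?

The connectives place the watching before the pushing.

the watching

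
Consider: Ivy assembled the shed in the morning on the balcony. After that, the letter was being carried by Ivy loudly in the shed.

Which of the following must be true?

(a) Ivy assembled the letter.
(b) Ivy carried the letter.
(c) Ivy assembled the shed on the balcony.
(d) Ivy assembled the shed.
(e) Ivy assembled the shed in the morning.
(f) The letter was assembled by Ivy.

(a) Not entailed — Ivy assembled the shed, not the letter; the letter belongs to the carrying event.
(b) Entailed — 'carry' is an activity; 'was carrying' entails that some carrying happened, so 'carried' holds.
(c) Entailed — every conjunct here is already in the original assembling event.
(d) Entailed — dropping 'on the balcony', 'in the morning' leaves a sub-description the original still satisfies.
(e) Entailed — every conjunct here is already in the original assembling event.
(f) Not entailed — Ivy assembled the shed, not the letter; the letter belongs to the carrying event.

(b), (c), (d), (e)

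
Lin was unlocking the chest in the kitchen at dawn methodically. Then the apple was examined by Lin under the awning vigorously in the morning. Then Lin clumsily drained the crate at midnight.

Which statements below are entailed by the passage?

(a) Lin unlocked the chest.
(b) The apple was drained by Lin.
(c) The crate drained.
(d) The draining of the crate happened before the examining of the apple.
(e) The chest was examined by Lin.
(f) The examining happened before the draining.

(c), (f)

(a) Not entailed — 'was unlocking' is progressive on an accomplishment; it does not entail the completed 'unlocked'.
(b) Not entailed — Lin drained the crate, not the apple; the apple belongs to the examining event.
(c) Entailed — 'Lin drained the crate' is causative; it entails the inchoative 'the crate drained'.
(d) Not entailed — the narrative places the examining before the draining, not after.
(e) Not entailed — Lin examined the apple, not the chest; the chest belongs to the unlocking event.
(f) Entailed — the narrative places the examining before the draining.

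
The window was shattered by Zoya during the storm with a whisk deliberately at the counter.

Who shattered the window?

'Zoya' marks the agent of the shattering event.

Zoya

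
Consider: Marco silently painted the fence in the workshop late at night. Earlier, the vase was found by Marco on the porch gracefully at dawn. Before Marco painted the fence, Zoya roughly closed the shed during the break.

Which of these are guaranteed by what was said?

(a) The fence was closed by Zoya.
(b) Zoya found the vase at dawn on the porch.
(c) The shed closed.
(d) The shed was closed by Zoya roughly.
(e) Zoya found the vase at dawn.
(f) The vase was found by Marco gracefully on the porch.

(c), (d), (f)

(a) Not entailed — Zoya closed the shed, not the fence; the fence belongs to the painting event.
(b) Not entailed — the passage has Marco finding the vase, not Zoya.
(c) Entailed — 'Zoya closed the shed' is causative; it entails the inchoative 'the shed closed'.
(d) Entailed — dropping 'during the break' leaves a sub-description the original still satisfies.
(e) Not entailed — the passage has Marco finding the vase, not Zoya.
(f) Entailed — dropping 'at dawn' leaves a sub-description the original still satisfies.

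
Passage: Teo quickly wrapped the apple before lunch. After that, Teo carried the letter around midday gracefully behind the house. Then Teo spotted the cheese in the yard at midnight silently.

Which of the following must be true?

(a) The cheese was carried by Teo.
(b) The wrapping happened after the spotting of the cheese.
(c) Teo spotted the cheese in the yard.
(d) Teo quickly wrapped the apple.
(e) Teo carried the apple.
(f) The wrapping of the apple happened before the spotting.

(a) Not entailed — Teo carried the letter, not the cheese; the cheese belongs to the spotting event.
(b) Not entailed — the narrative places the wrapping before the spotting, not after.
(c) Entailed — every conjunct here is already in the original spotting event.
(d) Entailed — the original entails any weakening of itself; this just drops 'before lunch'.
(e) Not entailed — Teo carried the letter, not the apple; the apple belongs to the wrapping event.
(f) Entailed — the narrative places the wrapping before the spotting.

(c), (d), (f)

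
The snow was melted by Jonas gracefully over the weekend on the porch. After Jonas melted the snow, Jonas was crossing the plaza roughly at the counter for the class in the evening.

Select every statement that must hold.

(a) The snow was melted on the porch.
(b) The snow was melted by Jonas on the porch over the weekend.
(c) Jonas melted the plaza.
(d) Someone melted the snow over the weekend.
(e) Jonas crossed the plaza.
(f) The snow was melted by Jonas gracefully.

(a) Entailed — dropping 'over the weekend', 'gracefully' and generalizing the agent leaves a sub-description the original still satisfies.
(b) Entailed — this follows by dropping conjuncts from the melting event's description.
(c) Not entailed — Jonas melted the snow, not the plaza; the plaza belongs to the crossing event.
(d) Entailed — dropping 'gracefully', 'on the porch' and generalizing the agent leaves a sub-description the original still satisfies.
(e) Not entailed — 'was crossing' is progressive on an accomplishment; it does not entail the completed 'crossed'.
(f) Entailed — dropping 'over the weekend', 'on the porch' leaves a sub-description the original still satisfies.

(a), (b), (d), (f)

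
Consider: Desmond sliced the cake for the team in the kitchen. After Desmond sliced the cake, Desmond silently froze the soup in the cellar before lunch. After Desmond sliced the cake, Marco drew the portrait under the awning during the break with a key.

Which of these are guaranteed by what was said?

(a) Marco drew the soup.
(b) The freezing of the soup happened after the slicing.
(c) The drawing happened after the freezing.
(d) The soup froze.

(a) Not entailed — Marco drew the portrait, not the soup; the soup belongs to the freezing event.
(b) Entailed — the narrative places the slicing before the freezing.
(c) Not entailed — the narrative doesn't order the freezing relative to the drawing.
(d) Entailed — 'Desmond froze the soup' is causative; it entails the inchoative 'the soup froze'.

(b), (d)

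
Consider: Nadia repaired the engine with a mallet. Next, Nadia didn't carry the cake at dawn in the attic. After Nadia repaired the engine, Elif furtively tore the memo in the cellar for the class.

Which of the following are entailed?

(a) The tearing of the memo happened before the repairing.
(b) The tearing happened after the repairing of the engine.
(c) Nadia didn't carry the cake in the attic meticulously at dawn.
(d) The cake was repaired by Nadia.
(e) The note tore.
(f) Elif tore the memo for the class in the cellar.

(a) Not entailed — the narrative places the repairing before the tearing, not after.
(b) Entailed — the narrative places the repairing before the tearing.
(c) Entailed — under negation, adding a further restriction is entailed: if no such carrying event occurred, none occurred meticulously either.
(d) Not entailed — Nadia repaired the engine, not the cake; the cake belongs to the carrying event.
(e) Not entailed — the memo is what tore, not the note.
(f) Entailed — the original entails any weakening of itself; this just drops 'furtively'.

(b), (c), (f)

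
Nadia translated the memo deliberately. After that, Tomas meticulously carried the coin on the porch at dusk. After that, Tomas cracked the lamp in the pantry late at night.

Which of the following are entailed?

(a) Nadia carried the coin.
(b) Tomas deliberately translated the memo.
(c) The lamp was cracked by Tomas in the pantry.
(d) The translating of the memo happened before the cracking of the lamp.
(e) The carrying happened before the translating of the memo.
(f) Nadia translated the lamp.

(c), (d)

(a) Not entailed — the passage has Tomas carrying the coin, not Nadia.
(b) Not entailed — the passage has Nadia translating the memo, not Tomas.
(c) Entailed — the original entails any weakening of itself; this just drops 'late at night'.
(d) Entailed — the narrative places the translating before the cracking.
(e) Not entailed — the narrative places the translating before the carrying, not after.
(f) Not entailed — Nadia translated the memo, not the lamp; the lamp belongs to the cracking event.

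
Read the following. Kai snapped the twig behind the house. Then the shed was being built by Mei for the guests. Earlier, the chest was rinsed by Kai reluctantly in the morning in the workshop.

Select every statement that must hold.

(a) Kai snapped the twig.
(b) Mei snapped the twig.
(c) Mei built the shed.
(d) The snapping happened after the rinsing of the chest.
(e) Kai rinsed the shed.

(a)

(a) Entailed — every conjunct here is already in the original snapping event.
(b) Not entailed — the passage has Kai snapping the twig, not Mei.
(c) Not entailed — 'was building' is progressive on an accomplishment; it does not entail the completed 'built'.
(d) Not entailed — the narrative doesn't order the rinsing relative to the snapping.
(e) Not entailed — Kai rinsed the chest, not the shed; the shed belongs to the building event.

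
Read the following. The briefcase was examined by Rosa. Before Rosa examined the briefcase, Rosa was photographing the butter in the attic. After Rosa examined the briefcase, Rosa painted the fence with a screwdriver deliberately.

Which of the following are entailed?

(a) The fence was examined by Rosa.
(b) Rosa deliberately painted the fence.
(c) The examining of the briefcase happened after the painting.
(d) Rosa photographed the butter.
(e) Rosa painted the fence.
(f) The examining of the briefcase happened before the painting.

(a) Not entailed — Rosa examined the briefcase, not the fence; the fence belongs to the painting event.
(b) Entailed — every conjunct here is already in the original painting event.
(c) Not entailed — the narrative places the examining before the painting, not after.
(d) Not entailed — 'was photographing' is progressive on an accomplishment; it does not entail the completed 'photographed'.
(e) Entailed — this follows by dropping conjuncts from the painting event's description.
(f) Entailed — the narrative places the examining before the painting.

(b), (e), (f)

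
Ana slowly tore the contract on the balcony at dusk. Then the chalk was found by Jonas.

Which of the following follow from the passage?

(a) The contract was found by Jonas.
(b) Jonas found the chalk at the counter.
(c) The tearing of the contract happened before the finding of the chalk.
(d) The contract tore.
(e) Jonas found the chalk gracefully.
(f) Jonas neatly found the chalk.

(a) Not entailed — Jonas found the chalk, not the contract; the contract belongs to the tearing event.
(b) Not entailed — 'at the counter' adds information not in the original event.
(c) Entailed — the narrative places the tearing before the finding.
(d) Entailed — 'Ana tore the contract' is causative; it entails the inchoative 'the contract tore'.
(e) Not entailed — 'gracefully' adds information not in the original event.
(f) Not entailed — 'neatly' adds information not in the original event.

(c), (d)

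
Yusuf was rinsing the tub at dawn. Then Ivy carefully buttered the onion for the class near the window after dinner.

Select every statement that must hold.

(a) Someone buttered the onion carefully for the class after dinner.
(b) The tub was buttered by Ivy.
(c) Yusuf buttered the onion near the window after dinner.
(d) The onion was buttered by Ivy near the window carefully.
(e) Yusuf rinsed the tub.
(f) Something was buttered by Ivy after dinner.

(a) Entailed — the original entails any weakening of itself; this just drops 'near the window' and generalizes the agent.
(b) Not entailed — Ivy buttered the onion, not the tub; the tub belongs to the rinsing event.
(c) Not entailed — the passage has Ivy buttering the onion, not Yusuf.
(d) Entailed — the original entails any weakening of itself; this just drops 'after dinner', 'for the class'.
(e) Entailed — 'rinse' is an activity; 'was rinsing' entails that some rinsing happened, so 'rinsed' holds.
(f) Entailed — dropping 'carefully', 'for the class', 'near the window' and generalizing the patient leaves a sub-description the original still satisfies.

(a), (d), (e), (f)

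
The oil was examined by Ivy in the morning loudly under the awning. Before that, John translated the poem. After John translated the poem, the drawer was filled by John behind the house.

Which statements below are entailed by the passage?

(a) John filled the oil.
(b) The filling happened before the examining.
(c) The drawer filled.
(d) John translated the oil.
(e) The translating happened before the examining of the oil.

(a) Not entailed — John filled the drawer, not the oil; the oil belongs to the examining event.
(b) Not entailed — the narrative doesn't order the filling relative to the examining.
(c) Entailed — 'John filled the drawer' is causative; it entails the inchoative 'the drawer filled'.
(d) Not entailed — John translated the poem, not the oil; the oil belongs to the examining event.
(e) Entailed — the narrative places the translating before the examining.

(c), (e)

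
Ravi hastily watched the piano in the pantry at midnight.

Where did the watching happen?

'in the pantry' marks the location of the watching event.

in the pantry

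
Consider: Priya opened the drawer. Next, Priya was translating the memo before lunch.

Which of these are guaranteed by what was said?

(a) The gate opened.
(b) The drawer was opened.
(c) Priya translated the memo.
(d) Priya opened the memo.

(b)

(a) Not entailed — the drawer is what opened, not the gate.
(b) Entailed — this follows by dropping conjuncts from the opening event's description.
(c) Not entailed — 'was translating' is progressive on an accomplishment; it does not entail the completed 'translated'.
(d) Not entailed — Priya opened the drawer, not the memo; the memo belongs to the translating event.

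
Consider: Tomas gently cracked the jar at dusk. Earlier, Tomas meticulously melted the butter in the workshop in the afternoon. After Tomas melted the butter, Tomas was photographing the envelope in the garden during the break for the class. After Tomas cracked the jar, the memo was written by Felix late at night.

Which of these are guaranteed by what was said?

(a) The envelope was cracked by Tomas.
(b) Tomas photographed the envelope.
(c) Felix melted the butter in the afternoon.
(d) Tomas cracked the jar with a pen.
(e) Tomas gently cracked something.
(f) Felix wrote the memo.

(a) Not entailed — Tomas cracked the jar, not the envelope; the envelope belongs to the photographing event.
(b) Not entailed — 'was photographing' is progressive on an accomplishment; it does not entail the completed 'photographed'.
(c) Not entailed — the passage has Tomas melting the butter, not Felix.
(d) Not entailed — 'with a pen' adds information not in the original event.
(e) Entailed — dropping 'at dusk' and generalizing the patient leaves a sub-description the original still satisfies.
(f) Entailed — dropping 'late at night' leaves a sub-description the original still satisfies.

(e), (f)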